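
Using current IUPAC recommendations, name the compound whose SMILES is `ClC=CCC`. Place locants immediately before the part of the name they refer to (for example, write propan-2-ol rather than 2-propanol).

Counting along the main chain through the multiple bond gives 4 carbons: the parent is butane.
The chain contains a C=C double bond, so the unsaturation ending is -ene.
The numbering direction is chosen so that numbering from this end puts the double bond at C-1 rather than C-3.
With this numbering: the double bond between C-1 and C-2; a chloro group at C-1.
Assembling the pieces gives 1-chlorobut-1-ene.

1-chlorobut-1-ene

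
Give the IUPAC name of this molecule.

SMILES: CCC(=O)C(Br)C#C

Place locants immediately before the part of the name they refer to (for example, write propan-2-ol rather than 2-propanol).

4-bromohex-5-yn-3-one

The longest chain bearing the carbonyl and the multiple bond is 6 carbons long (hexane).
The principal characteristic group is a ketone (C=O on an internal carbon), named with the suffix -one.
The chain contains a C≡C triple bond, so the unsaturation ending is -yne.
The numbering direction is chosen so that numbering from this end puts the carbonyl group at C-3 rather than C-4.
This places the carbonyl at C-3; the triple bond between C-5 and C-6; a bromo group at C-4.
The name is 4-bromohex-5-yn-3-one.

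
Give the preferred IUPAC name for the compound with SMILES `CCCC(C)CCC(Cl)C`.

The parent chain contains 8 carbons (octane).
The numbering direction is chosen so that the substituent locant set {2,5} is lower than {4,7} at the first point of difference.
That gives a chloro group at C-2; a methyl group at C-5.
Prefixes are listed alphabetically: chloro, methyl.
Assembling the pieces gives 2-chloro-5-methyloctane.

2-chloro-5-methyloctane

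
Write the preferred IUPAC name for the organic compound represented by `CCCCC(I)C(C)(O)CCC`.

5-iodo-4-methylnonan-4-ol

The longest chain bearing the –OH group is 9 carbons long (nonane).
The highest-priority functional group is an alcohol (–OH), so the name ends in -ol.
Number the chain so that numbering from this end puts the hydroxyl group at C-4 rather than C-6.
This places the hydroxyl at C-4; an iodo group at C-5; a methyl group at C-4.
The substituents are ordered alphabetically, ignoring any di-/tri- multipliers.
Assembling the pieces gives 5-iodo-4-methylnonan-4-ol.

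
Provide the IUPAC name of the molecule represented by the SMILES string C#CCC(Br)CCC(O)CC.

6-bromonon-8-yn-3-ol

The longest chain bearing the –OH group and the multiple bond is 9 carbons long (nonane).
The principal characteristic group is an alcohol (–OH), named with the suffix -ol.
A C≡C triple bond in the chain gives the infix -yne-.
Choose the numbering such that numbering from this end puts the hydroxyl group at C-3 rather than C-7.
This places the hydroxyl at C-3; the triple bond between C-8 and C-9; a bromo group at C-6.
Putting it together: 6-bromonon-8-yn-3-ol.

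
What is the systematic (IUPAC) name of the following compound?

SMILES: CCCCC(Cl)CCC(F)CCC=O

7-chloro-4-fluoroundecanal

The longest carbon chain that includes the –CHO group has 11 carbons, so the parent hydride is undecane.
The highest-priority functional group is an aldehyde (terminal –CHO), so the name ends in -al.
Choose the numbering such that the aldehyde carbon is C-1 by definition.
With this numbering: a chloro group at C-7; a fluoro group at C-4.
Prefixes are listed alphabetically: chloro, fluoro.
Assembling the pieces gives 7-chloro-4-fluoroundecanal.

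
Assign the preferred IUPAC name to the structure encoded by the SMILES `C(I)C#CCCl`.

The longest chain bearing the multiple bond is 4 carbons long (butane).
The chain contains a C≡C triple bond, so the unsaturation ending is -yne.
The numbering direction is chosen so that the locant sets are identical either way, so the alphabetically earlier chloro substituent takes the lower locant (1 rather than 4).
This places the triple bond between C-2 and C-3; a chloro group at C-1; an iodo group at C-4.
The substituents are ordered alphabetically, ignoring any di-/tri- multipliers.
Assembling the pieces gives 1-chloro-4-iodobut-2-yne.

1-chloro-4-iodobut-2-yne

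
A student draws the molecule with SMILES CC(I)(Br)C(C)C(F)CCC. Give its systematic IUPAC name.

2-bromo-4-fluoro-2-iodo-3-methylheptane

The parent chain contains 7 carbons (heptane).
Number the chain so that the substituent locant set {2,2,3,4} is lower than {4,5,6,6} at the first point of difference.
With this numbering: a bromo group at C-2; a fluoro group at C-4; an iodo group at C-2; a methyl group at C-3.
Substituent prefixes are cited in alphabetical order (multiplying prefixes like di-/tri- are ignored for ordering).
The name is 2-bromo-4-fluoro-2-iodo-3-methylheptane.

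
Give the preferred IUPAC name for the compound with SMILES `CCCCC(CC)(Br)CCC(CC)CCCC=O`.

8-bromo-5,8-diethyldodecanal

The longest carbon chain that includes the –CHO group has 12 carbons, so the parent hydride is dodecane.
The highest-priority functional group is an aldehyde (terminal –CHO), so the name ends in -al.
Choose the numbering such that the aldehyde carbon is C-1 by definition.
That gives a bromo group at C-8; ethyl groups at C-5 and C-8.
Substituent prefixes are cited in alphabetical order (multiplying prefixes like di-/tri- are ignored for ordering).
Assembling the pieces gives 8-bromo-5,8-diethyldodecanal.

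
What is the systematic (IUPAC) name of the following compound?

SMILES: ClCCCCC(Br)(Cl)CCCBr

The longest continuous carbon chain has 8 atoms, so the parent hydride is octane.
The numbering direction is chosen so that the substituent locant set {1,4,4,8} is lower than {1,5,5,8} at the first point of difference.
With this numbering: bromo groups at C-1 and C-4; chloro groups at C-4 and C-8.
The substituents are ordered alphabetically, ignoring any di-/tri- multipliers.
Putting it together: 1,4-dibromo-4,8-dichlorooctane.

1,4-dibromo-4,8-dichlorooctane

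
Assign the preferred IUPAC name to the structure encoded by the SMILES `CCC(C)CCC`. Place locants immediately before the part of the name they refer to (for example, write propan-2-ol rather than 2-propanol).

The longest carbon chain is 6 atoms: the parent is hexane.
Number the chain so that the substituent locant set {3} is lower than {4} at the first point of difference.
That gives a methyl group at C-3.
The name is 3-methylhexane.

3-methylhexane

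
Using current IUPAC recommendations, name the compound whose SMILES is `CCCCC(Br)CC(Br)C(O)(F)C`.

Counting along the main chain through the –OH group gives 9 carbons: the parent is nonane.
The highest-priority functional group is an alcohol (–OH), so the name ends in -ol.
Number the chain so that numbering from this end puts the hydroxyl group at C-2 rather than C-8.
With this numbering: the hydroxyl at C-2; bromo groups at C-3 and C-5; a fluoro group at C-2.
The substituents are ordered alphabetically, ignoring any di-/tri- multipliers.
The name is 3,5-dibromo-2-fluorononan-2-ol.

3,5-dibromo-2-fluorononan-2-ol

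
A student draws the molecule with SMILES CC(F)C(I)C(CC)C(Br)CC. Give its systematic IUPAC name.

5-bromo-4-ethyl-2-fluoro-3-iodoheptane

The parent chain contains 7 carbons (heptane).
Choose the numbering such that the substituent locant set {2,3,4,5} is lower than {3,4,5,6} at the first point of difference.
With this numbering: a bromo group at C-5; an ethyl group at C-4; a fluoro group at C-2; an iodo group at C-3.
Prefixes are listed alphabetically: bromo, ethyl, fluoro, iodo.
The name is 5-bromo-4-ethyl-2-fluoro-3-iodoheptane.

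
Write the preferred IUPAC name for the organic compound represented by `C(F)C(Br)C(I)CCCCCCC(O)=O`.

The longest chain bearing the –COOH group is 10 carbons long (decane).
The highest-priority functional group is a carboxylic acid (terminal –COOH), so the name ends in -oic acid.
Number the chain so that the carboxylic acid carbon is C-1 by definition.
That gives a bromo group at C-9; a fluoro group at C-10; an iodo group at C-8.
The substituents are ordered alphabetically, ignoring any di-/tri- multipliers.
Putting it together: 9-bromo-10-fluoro-8-iododecanoic acid.

9-bromo-10-fluoro-8-iododecanoic acid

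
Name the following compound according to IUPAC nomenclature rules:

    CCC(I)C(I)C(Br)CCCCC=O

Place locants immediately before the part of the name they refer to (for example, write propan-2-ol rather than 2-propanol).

6-bromo-7,8-diiododecanal

The longest carbon chain that includes the –CHO group has 10 carbons, so the parent hydride is decane.
The highest-priority functional group is an aldehyde (terminal –CHO), so the name ends in -al.
The numbering direction is chosen so that the aldehyde carbon is C-1 by definition.
That gives a bromo group at C-6; iodo groups at C-7 and C-8.
Prefixes are listed alphabetically: bromo, iodo.
Assembling the pieces gives 6-bromo-7,8-diiododecanal.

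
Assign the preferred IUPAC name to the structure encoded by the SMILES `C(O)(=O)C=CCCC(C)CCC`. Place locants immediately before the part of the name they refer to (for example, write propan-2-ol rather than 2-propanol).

The longest chain bearing the –COOH group and the multiple bond is 9 carbons long (nonane).
The highest-priority functional group is a carboxylic acid (terminal –COOH), so the name ends in -oic acid.
A C=C double bond in the chain gives the infix -ene-.
The numbering direction is chosen so that the carboxylic acid carbon is C-1 by definition.
With this numbering: the double bond between C-2 and C-3; a methyl group at C-6.
Assembling the pieces gives 6-methylnon-2-enoic acid.

6-methylnon-2-enoic acid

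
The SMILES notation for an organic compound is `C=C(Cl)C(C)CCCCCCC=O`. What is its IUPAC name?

9-chloro-8-methyldec-9-enal

Counting along the main chain through the –CHO group and the multiple bond gives 10 carbons: the parent is decane.
The highest-priority functional group is an aldehyde (terminal –CHO), so the name ends in -al.
A C=C double bond in the chain gives the infix -ene-.
Choose the numbering such that the aldehyde carbon is C-1 by definition.
With this numbering: the double bond between C-9 and C-10; a chloro group at C-9; a methyl group at C-8.
Substituent prefixes are cited in alphabetical order (multiplying prefixes like di-/tri- are ignored for ordering).
Assembling the pieces gives 9-chloro-8-methyldec-9-enal.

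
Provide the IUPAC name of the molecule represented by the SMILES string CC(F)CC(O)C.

4-fluoropentan-2-ol

Counting along the main chain through the –OH group gives 5 carbons: the parent is pentane.
The principal characteristic group is an alcohol (–OH), named with the suffix -ol.
Number the chain so that numbering from this end puts the hydroxyl group at C-2 rather than C-4.
With this numbering: the hydroxyl at C-2; a fluoro group at C-4.
Putting it together: 4-fluoropentan-2-ol.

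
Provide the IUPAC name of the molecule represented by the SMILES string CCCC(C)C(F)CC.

3-fluoro-4-methylheptane

The parent chain contains 7 carbons (heptane).
The numbering direction is chosen so that the substituent locant set {3,4} is lower than {4,5} at the first point of difference.
That gives a fluoro group at C-3; a methyl group at C-4.
The substituents are ordered alphabetically, ignoring any di-/tri- multipliers.
Assembling the pieces gives 3-fluoro-4-methylheptane.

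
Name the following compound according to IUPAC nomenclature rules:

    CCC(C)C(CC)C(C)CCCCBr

1-bromo-6-ethyl-5,7-dimethylnonane

The longest continuous carbon chain has 9 atoms, so the parent hydride is nonane.
Choose the numbering such that the substituent locant set {1,5,6,7} is lower than {3,4,5,9} at the first point of difference.
This places a bromo group at C-1; an ethyl group at C-6; methyl groups at C-5 and C-7.
Prefixes are listed alphabetically: bromo, ethyl, methyl.
The name is 1-bromo-6-ethyl-5,7-dimethylnonane.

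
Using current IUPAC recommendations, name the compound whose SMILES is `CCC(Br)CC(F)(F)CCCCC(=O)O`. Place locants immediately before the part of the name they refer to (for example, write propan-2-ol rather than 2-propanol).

8-bromo-6,6-difluorodecanoic acid

Counting along the main chain through the –COOH group gives 10 carbons: the parent is decane.
A carboxylic acid (terminal –COOH) is the principal characteristic group, giving the suffix -oic acid.
Choose the numbering such that the carboxylic acid carbon is C-1 by definition.
This places a bromo group at C-8; two fluoro groups at C-6.
The substituents are ordered alphabetically, ignoring any di-/tri- multipliers.
The name is 8-bromo-6,6-difluorodecanoic acid.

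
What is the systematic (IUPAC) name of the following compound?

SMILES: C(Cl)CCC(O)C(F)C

6-chloro-2-fluorohexan-3-ol

Counting along the main chain through the –OH group gives 6 carbons: the parent is hexane.
The highest-priority functional group is an alcohol (–OH), so the name ends in -ol.
Choose the numbering such that numbering from this end puts the hydroxyl group at C-3 rather than C-4.
This places the hydroxyl at C-3; a chloro group at C-6; a fluoro group at C-2.
Substituent prefixes are cited in alphabetical order (multiplying prefixes like di-/tri- are ignored for ordering).
Putting it together: 6-chloro-2-fluorohexan-3-ol.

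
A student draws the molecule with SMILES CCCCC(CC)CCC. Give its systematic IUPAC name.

The parent chain contains 8 carbons (octane).
Choose the numbering such that the substituent locant set {4} is lower than {5} at the first point of difference.
With this numbering: an ethyl group at C-4.
The name is 4-ethyloctane.

4-ethyloctane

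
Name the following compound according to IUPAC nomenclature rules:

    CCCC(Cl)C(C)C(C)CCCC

4-chloro-5,6-dimethyldecane

The longest continuous carbon chain has 10 atoms, so the parent hydride is decane.
Choose the numbering such that the substituent locant set {4,5,6} is lower than {5,6,7} at the first point of difference.
This places a chloro group at C-4; methyl groups at C-5 and C-6.
Substituent prefixes are cited in alphabetical order (multiplying prefixes like di-/tri- are ignored for ordering).
The name is 4-chloro-5,6-dimethyldecane.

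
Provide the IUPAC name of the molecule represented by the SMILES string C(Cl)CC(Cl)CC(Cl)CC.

The parent chain contains 7 carbons (heptane).
The numbering direction is chosen so that the substituent locant set {1,3,5} is lower than {3,5,7} at the first point of difference.
With this numbering: chloro groups at C-1 and C-3 and C-5.
Putting it together: 1,3,5-trichloroheptane.

1,3,5-trichloroheptane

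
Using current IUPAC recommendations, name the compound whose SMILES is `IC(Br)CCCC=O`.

5-bromo-5-iodopentanal

The longest chain bearing the –CHO group is 5 carbons long (pentane).
The principal characteristic group is an aldehyde (terminal –CHO), named with the suffix -al.
Number the chain so that the aldehyde carbon is C-1 by definition.
That gives a bromo group at C-5; an iodo group at C-5.
Substituent prefixes are cited in alphabetical order (multiplying prefixes like di-/tri- are ignored for ordering).
Putting it together: 5-bromo-5-iodopentanal.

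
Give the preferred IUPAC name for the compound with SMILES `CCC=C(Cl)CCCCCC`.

4-chlorodec-3-ene

The longest chain bearing the multiple bond is 10 carbons long (decane).
A C=C double bond in the chain gives the infix -ene-.
The numbering direction is chosen so that numbering from this end puts the double bond at C-3 rather than C-7.
With this numbering: the double bond between C-3 and C-4; a chloro group at C-4.
Putting it together: 4-chlorodec-3-ene.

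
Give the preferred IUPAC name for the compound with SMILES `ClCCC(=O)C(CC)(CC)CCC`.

1-chloro-4,4-diethylheptan-3-one

The longest chain bearing the carbonyl is 7 carbons long (heptane).
A ketone (C=O on an internal carbon) is the principal characteristic group, giving the suffix -one.
Number the chain so that numbering from this end puts the carbonyl group at C-3 rather than C-5.
That gives the carbonyl at C-3; a chloro group at C-1; two ethyl groups at C-4.
Substituent prefixes are cited in alphabetical order (multiplying prefixes like di-/tri- are ignored for ordering).
The name is 1-chloro-4,4-diethylheptan-3-one.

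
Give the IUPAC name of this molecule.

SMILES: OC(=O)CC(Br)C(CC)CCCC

The longest carbon chain that includes the –COOH group has 8 carbons, so the parent hydride is octane.
The principal characteristic group is a carboxylic acid (terminal –COOH), named with the suffix -oic acid.
Choose the numbering such that the carboxylic acid carbon is C-1 by definition.
With this numbering: a bromo group at C-3; an ethyl group at C-4.
The substituents are ordered alphabetically, ignoring any di-/tri- multipliers.
Putting it together: 3-bromo-4-ethyloctanoic acid.

3-bromo-4-ethyloctanoic acid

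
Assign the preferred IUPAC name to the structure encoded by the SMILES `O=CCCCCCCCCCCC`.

Counting along the main chain through the –CHO group gives 12 carbons: the parent is dodecane.
An aldehyde (terminal –CHO) is the principal characteristic group, giving the suffix -al.
Number the chain so that the aldehyde carbon is C-1 by definition.
Assembling the pieces gives dodecanal.

dodecanal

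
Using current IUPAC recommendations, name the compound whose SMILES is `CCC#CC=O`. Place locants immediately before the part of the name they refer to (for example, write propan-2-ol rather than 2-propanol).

pent-2-ynal

The longest carbon chain that includes the –CHO group and the multiple bond has 5 carbons, so the parent hydride is pentane.
An aldehyde (terminal –CHO) is the principal characteristic group, giving the suffix -al.
The chain contains a C≡C triple bond, so the unsaturation ending is -yne.
Number the chain so that the aldehyde carbon is C-1 by definition.
This places the triple bond between C-2 and C-3.
The name is pent-2-ynal.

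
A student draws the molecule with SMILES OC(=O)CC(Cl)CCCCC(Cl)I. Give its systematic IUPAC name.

3,8-dichloro-8-iodooctanoic acid

The longest chain bearing the –COOH group is 8 carbons long (octane).
A carboxylic acid (terminal –COOH) is the principal characteristic group, giving the suffix -oic acid.
Number the chain so that the carboxylic acid carbon is C-1 by definition.
With this numbering: chloro groups at C-3 and C-8; an iodo group at C-8.
Prefixes are listed alphabetically: chloro, iodo.
Assembling the pieces gives 3,8-dichloro-8-iodooctanoic acid.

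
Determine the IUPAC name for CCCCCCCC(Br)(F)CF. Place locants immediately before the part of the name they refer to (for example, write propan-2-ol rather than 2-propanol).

The parent chain contains 9 carbons (nonane).
Number the chain so that the substituent locant set {1,2,2} is lower than {8,8,9} at the first point of difference.
This places a bromo group at C-2; fluoro groups at C-1 and C-2.
Prefixes are listed alphabetically: bromo, fluoro.
Putting it together: 2-bromo-1,2-difluorononane.

2-bromo-1,2-difluorononane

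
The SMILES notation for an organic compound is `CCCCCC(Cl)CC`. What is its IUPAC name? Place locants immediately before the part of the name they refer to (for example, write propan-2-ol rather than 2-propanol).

The parent chain contains 8 carbons (octane).
Number the chain so that the substituent locant set {3} is lower than {6} at the first point of difference.
This places a chloro group at C-3.
The name is 3-chlorooctane.

3-chlorooctane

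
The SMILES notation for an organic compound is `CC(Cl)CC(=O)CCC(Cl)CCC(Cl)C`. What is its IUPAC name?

2,7,10-trichloroundecan-4-one

Counting along the main chain through the carbonyl gives 11 carbons: the parent is undecane.
The highest-priority functional group is a ketone (C=O on an internal carbon), so the name ends in -one.
The numbering direction is chosen so that numbering from this end puts the carbonyl group at C-4 rather than C-8.
This places the carbonyl at C-4; chloro groups at C-2 and C-7 and C-10.
Putting it together: 2,7,10-trichloroundecan-4-one.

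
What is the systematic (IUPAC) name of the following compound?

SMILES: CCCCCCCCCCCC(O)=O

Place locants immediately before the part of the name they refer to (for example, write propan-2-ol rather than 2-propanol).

The longest carbon chain that includes the –COOH group has 12 carbons, so the parent hydride is dodecane.
A carboxylic acid (terminal –COOH) is the principal characteristic group, giving the suffix -oic acid.
The numbering direction is chosen so that the carboxylic acid carbon is C-1 by definition.
Assembling the pieces gives dodecanoic acid.

dodecanoic acid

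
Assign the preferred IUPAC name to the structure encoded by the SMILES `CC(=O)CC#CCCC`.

The longest carbon chain that includes the carbonyl and the multiple bond has 8 carbons, so the parent hydride is octane.
The highest-priority functional group is a ketone (C=O on an internal carbon), so the name ends in -one.
There is one C≡C triple bond, indicated by the ending -yne.
Choose the numbering such that numbering from this end puts the carbonyl group at C-2 rather than C-7.
With this numbering: the carbonyl at C-2; the triple bond between C-4 and C-5.
The name is oct-4-yn-2-one.

oct-4-yn-2-one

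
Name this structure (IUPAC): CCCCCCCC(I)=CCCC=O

5-iodododec-4-enal

The longest chain bearing the –CHO group and the multiple bond is 12 carbons long (dodecane).
The principal characteristic group is an aldehyde (terminal –CHO), named with the suffix -al.
A C=C double bond in the chain gives the infix -ene-.
Choose the numbering such that the aldehyde carbon is C-1 by definition.
This places the double bond between C-4 and C-5; an iodo group at C-5.
Putting it together: 5-iodododec-4-enal.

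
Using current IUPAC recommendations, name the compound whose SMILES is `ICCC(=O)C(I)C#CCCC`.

Counting along the main chain through the carbonyl and the multiple bond gives 9 carbons: the parent is nonane.
A ketone (C=O on an internal carbon) is the principal characteristic group, giving the suffix -one.
There is one C≡C triple bond, indicated by the ending -yne.
Number the chain so that numbering from this end puts the carbonyl group at C-3 rather than C-7.
This places the carbonyl at C-3; the triple bond between C-5 and C-6; iodo groups at C-1 and C-4.
The name is 1,4-diiodonon-5-yn-3-one.

1,4-diiodonon-5-yn-3-one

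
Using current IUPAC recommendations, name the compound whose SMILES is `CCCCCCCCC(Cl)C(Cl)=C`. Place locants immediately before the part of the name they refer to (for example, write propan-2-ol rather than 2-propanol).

Counting along the main chain through the multiple bond gives 11 carbons: the parent is undecane.
There is one C=C double bond, indicated by the ending -ene.
The numbering direction is chosen so that numbering from this end puts the double bond at C-1 rather than C-10.
This places the double bond between C-1 and C-2; chloro groups at C-2 and C-3.
The name is 2,3-dichloroundec-1-ene.

2,3-dichloroundec-1-ene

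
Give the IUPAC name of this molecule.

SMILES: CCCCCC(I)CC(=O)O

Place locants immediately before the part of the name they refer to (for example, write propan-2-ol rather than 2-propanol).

3-iodooctanoic acid

The longest chain bearing the –COOH group is 8 carbons long (octane).
The highest-priority functional group is a carboxylic acid (terminal –COOH), so the name ends in -oic acid.
Choose the numbering such that the carboxylic acid carbon is C-1 by definition.
This places an iodo group at C-3.
Assembling the pieces gives 3-iodooctanoic acid.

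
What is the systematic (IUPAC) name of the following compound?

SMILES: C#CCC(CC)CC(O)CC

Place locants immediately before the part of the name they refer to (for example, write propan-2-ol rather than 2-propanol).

The longest carbon chain that includes the –OH group and the multiple bond has 8 carbons, so the parent hydride is octane.
The principal characteristic group is an alcohol (–OH), named with the suffix -ol.
The chain contains a C≡C triple bond, so the unsaturation ending is -yne.
Number the chain so that numbering from this end puts the hydroxyl group at C-3 rather than C-6.
This places the hydroxyl at C-3; the triple bond between C-7 and C-8; an ethyl group at C-5.
Assembling the pieces gives 5-ethyloct-7-yn-3-ol.

5-ethyloct-7-yn-3-ol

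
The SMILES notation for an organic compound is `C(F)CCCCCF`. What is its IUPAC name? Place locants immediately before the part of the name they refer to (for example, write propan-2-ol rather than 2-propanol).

The longest continuous carbon chain has 6 atoms, so the parent hydride is hexane.
The molecule is symmetric, so either numbering direction gives the same locants.
With this numbering: fluoro groups at C-1 and C-6.
Assembling the pieces gives 1,6-difluorohexane.

1,6-difluorohexane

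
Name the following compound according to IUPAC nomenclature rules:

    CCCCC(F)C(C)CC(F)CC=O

The longest carbon chain that includes the –CHO group has 10 carbons, so the parent hydride is decane.
An aldehyde (terminal –CHO) is the principal characteristic group, giving the suffix -al.
Choose the numbering such that the aldehyde carbon is C-1 by definition.
That gives fluoro groups at C-3 and C-6; a methyl group at C-5.
Substituent prefixes are cited in alphabetical order (multiplying prefixes like di-/tri- are ignored for ordering).
Assembling the pieces gives 3,6-difluoro-5-methyldecanal.

3,6-difluoro-5-methyldecanal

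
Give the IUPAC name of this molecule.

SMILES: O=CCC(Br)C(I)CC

3-bromo-4-iodohexanal

The longest carbon chain that includes the –CHO group has 6 carbons, so the parent hydride is hexane.
The principal characteristic group is an aldehyde (terminal –CHO), named with the suffix -al.
Number the chain so that the aldehyde carbon is C-1 by definition.
With this numbering: a bromo group at C-3; an iodo group at C-4.
Prefixes are listed alphabetically: bromo, iodo.
Assembling the pieces gives 3-bromo-4-iodohexanal.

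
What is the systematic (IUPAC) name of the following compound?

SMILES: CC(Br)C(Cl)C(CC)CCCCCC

The longest continuous carbon chain has 10 atoms, so the parent hydride is decane.
Number the chain so that the substituent locant set {2,3,4} is lower than {7,8,9} at the first point of difference.
That gives a bromo group at C-2; a chloro group at C-3; an ethyl group at C-4.
The substituents are ordered alphabetically, ignoring any di-/tri- multipliers.
Assembling the pieces gives 2-bromo-3-chloro-4-ethyldecane.

2-bromo-3-chloro-4-ethyldecane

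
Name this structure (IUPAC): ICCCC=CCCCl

The longest carbon chain that includes the multiple bond has 7 carbons, so the parent hydride is heptane.
The chain contains a C=C double bond, so the unsaturation ending is -ene.
Number the chain so that numbering from this end puts the double bond at C-3 rather than C-4.
That gives the double bond between C-3 and C-4; a chloro group at C-1; an iodo group at C-7.
Substituent prefixes are cited in alphabetical order (multiplying prefixes like di-/tri- are ignored for ordering).
The name is 1-chloro-7-iodohept-3-ene.

1-chloro-7-iodohept-3-ene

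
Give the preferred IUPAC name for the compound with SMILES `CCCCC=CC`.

The longest chain bearing the multiple bond is 7 carbons long (heptane).
The chain contains a C=C double bond, so the unsaturation ending is -ene.
The numbering direction is chosen so that numbering from this end puts the double bond at C-2 rather than C-5.
This places the double bond between C-2 and C-3.
The name is hept-2-ene.

hept-2-ene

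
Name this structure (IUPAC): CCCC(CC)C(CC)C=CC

4,5-diethyloct-2-ene

The longest carbon chain that includes the multiple bond has 8 carbons, so the parent hydride is octane.
A C=C double bond in the chain gives the infix -ene-.
The numbering direction is chosen so that numbering from this end puts the double bond at C-2 rather than C-6.
With this numbering: the double bond between C-2 and C-3; ethyl groups at C-4 and C-5.
The name is 4,5-diethyloct-2-ene.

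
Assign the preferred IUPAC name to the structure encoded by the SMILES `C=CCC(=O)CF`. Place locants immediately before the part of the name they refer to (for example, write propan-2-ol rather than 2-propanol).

1-fluoropent-4-en-2-one

The longest chain bearing the carbonyl and the multiple bond is 5 carbons long (pentane).
The principal characteristic group is a ketone (C=O on an internal carbon), named with the suffix -one.
The chain contains a C=C double bond, so the unsaturation ending is -ene.
The numbering direction is chosen so that numbering from this end puts the carbonyl group at C-2 rather than C-4.
With this numbering: the carbonyl at C-2; the double bond between C-4 and C-5; a fluoro group at C-1.
The name is 1-fluoropent-4-en-2-one.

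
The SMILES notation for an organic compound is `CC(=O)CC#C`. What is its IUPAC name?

The longest chain bearing the carbonyl and the multiple bond is 5 carbons long (pentane).
A ketone (C=O on an internal carbon) is the principal characteristic group, giving the suffix -one.
The chain contains a C≡C triple bond, so the unsaturation ending is -yne.
Number the chain so that numbering from this end puts the carbonyl group at C-2 rather than C-4.
This places the carbonyl at C-2; the triple bond between C-4 and C-5.
Putting it together: pent-4-yn-2-one.

pent-4-yn-2-one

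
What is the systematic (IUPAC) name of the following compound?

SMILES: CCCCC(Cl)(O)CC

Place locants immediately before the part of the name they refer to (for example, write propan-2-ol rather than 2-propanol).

The longest carbon chain that includes the –OH group has 7 carbons, so the parent hydride is heptane.
The highest-priority functional group is an alcohol (–OH), so the name ends in -ol.
Choose the numbering such that numbering from this end puts the hydroxyl group at C-3 rather than C-5.
That gives the hydroxyl at C-3; a chloro group at C-3.
Assembling the pieces gives 3-chloroheptan-3-ol.

3-chloroheptan-3-ol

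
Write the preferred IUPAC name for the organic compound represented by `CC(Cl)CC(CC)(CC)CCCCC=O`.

The longest carbon chain that includes the –CHO group has 9 carbons, so the parent hydride is nonane.
The principal characteristic group is an aldehyde (terminal –CHO), named with the suffix -al.
Number the chain so that the aldehyde carbon is C-1 by definition.
That gives a chloro group at C-8; two ethyl groups at C-6.
The substituents are ordered alphabetically, ignoring any di-/tri- multipliers.
Putting it together: 8-chloro-6,6-diethylnonanal.

8-chloro-6,6-diethylnonanal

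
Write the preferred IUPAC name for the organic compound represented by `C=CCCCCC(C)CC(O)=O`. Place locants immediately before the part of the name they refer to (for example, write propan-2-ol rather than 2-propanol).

3-methylnon-8-enoic acid

The longest carbon chain that includes the –COOH group and the multiple bond has 9 carbons, so the parent hydride is nonane.
The principal characteristic group is a carboxylic acid (terminal –COOH), named with the suffix -oic acid.
There is one C=C double bond, indicated by the ending -ene.
Number the chain so that the carboxylic acid carbon is C-1 by definition.
This places the double bond between C-8 and C-9; a methyl group at C-3.
The name is 3-methylnon-8-enoic acid.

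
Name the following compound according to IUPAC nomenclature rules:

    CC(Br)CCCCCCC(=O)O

8-bromononanoic acid

The longest chain bearing the –COOH group is 9 carbons long (nonane).
A carboxylic acid (terminal –COOH) is the principal characteristic group, giving the suffix -oic acid.
Choose the numbering such that the carboxylic acid carbon is C-1 by definition.
That gives a bromo group at C-8.
Putting it together: 8-bromononanoic acid.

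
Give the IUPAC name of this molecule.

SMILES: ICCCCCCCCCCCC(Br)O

1-bromo-12-iodododecan-1-ol

Counting along the main chain through the –OH group gives 12 carbons: the parent is dodecane.
The highest-priority functional group is an alcohol (–OH), so the name ends in -ol.
Choose the numbering such that numbering from this end puts the hydroxyl group at C-1 rather than C-12.
That gives the hydroxyl at C-1; a bromo group at C-1; an iodo group at C-12.
Substituent prefixes are cited in alphabetical order (multiplying prefixes like di-/tri- are ignored for ordering).
Putting it together: 1-bromo-12-iodododecan-1-ol.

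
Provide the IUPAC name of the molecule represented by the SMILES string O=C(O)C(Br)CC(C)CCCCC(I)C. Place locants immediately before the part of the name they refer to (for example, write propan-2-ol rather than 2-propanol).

The longest carbon chain that includes the –COOH group has 10 carbons, so the parent hydride is decane.
The principal characteristic group is a carboxylic acid (terminal –COOH), named with the suffix -oic acid.
Choose the numbering such that the carboxylic acid carbon is C-1 by definition.
With this numbering: a bromo group at C-2; an iodo group at C-9; a methyl group at C-4.
Substituent prefixes are cited in alphabetical order (multiplying prefixes like di-/tri- are ignored for ordering).
Putting it together: 2-bromo-9-iodo-4-methyldecanoic acid.

2-bromo-9-iodo-4-methyldecanoic acid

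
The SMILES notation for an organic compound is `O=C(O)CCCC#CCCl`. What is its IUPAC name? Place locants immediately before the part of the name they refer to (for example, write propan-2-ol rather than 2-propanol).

7-chlorohept-5-ynoic acid

Counting along the main chain through the –COOH group and the multiple bond gives 7 carbons: the parent is heptane.
A carboxylic acid (terminal –COOH) is the principal characteristic group, giving the suffix -oic acid.
There is one C≡C triple bond, indicated by the ending -yne.
Number the chain so that the carboxylic acid carbon is C-1 by definition.
This places the triple bond between C-5 and C-6; a chloro group at C-7.
The name is 7-chlorohept-5-ynoic acid.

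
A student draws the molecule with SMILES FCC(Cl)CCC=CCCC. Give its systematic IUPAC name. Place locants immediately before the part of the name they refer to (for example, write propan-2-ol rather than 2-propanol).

8-chloro-9-fluoronon-4-ene

The longest chain bearing the multiple bond is 9 carbons long (nonane).
The chain contains a C=C double bond, so the unsaturation ending is -ene.
Number the chain so that numbering from this end puts the double bond at C-4 rather than C-5.
With this numbering: the double bond between C-4 and C-5; a chloro group at C-8; a fluoro group at C-9.
The substituents are ordered alphabetically, ignoring any di-/tri- multipliers.
Putting it together: 8-chloro-9-fluoronon-4-ene.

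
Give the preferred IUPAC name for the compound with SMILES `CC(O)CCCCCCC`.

nonan-2-ol

Counting along the main chain through the –OH group gives 9 carbons: the parent is nonane.
An alcohol (–OH) is the principal characteristic group, giving the suffix -ol.
Number the chain so that numbering from this end puts the hydroxyl group at C-2 rather than C-8.
This places the hydroxyl at C-2.
The name is nonan-2-ol.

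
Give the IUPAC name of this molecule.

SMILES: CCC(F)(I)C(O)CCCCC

The longest chain bearing the –OH group is 9 carbons long (nonane).
An alcohol (–OH) is the principal characteristic group, giving the suffix -ol.
The numbering direction is chosen so that numbering from this end puts the hydroxyl group at C-4 rather than C-6.
That gives the hydroxyl at C-4; a fluoro group at C-3; an iodo group at C-3.
The substituents are ordered alphabetically, ignoring any di-/tri- multipliers.
Assembling the pieces gives 3-fluoro-3-iodononan-4-ol.

3-fluoro-3-iodononan-4-ol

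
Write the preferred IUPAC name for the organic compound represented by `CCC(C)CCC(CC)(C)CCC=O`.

The longest chain bearing the –CHO group is 9 carbons long (nonane).
The principal characteristic group is an aldehyde (terminal –CHO), named with the suffix -al.
The numbering direction is chosen so that the aldehyde carbon is C-1 by definition.
With this numbering: an ethyl group at C-4; methyl groups at C-4 and C-7.
Prefixes are listed alphabetically: ethyl, methyl.
Putting it together: 4-ethyl-4,7-dimethylnonanal.

4-ethyl-4,7-dimethylnonanal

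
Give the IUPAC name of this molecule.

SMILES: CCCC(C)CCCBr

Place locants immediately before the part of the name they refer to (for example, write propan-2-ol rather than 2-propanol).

The longest carbon chain is 7 atoms: the parent is heptane.
Choose the numbering such that the substituent locant set {1,4} is lower than {4,7} at the first point of difference.
This places a bromo group at C-1; a methyl group at C-4.
Substituent prefixes are cited in alphabetical order (multiplying prefixes like di-/tri- are ignored for ordering).
Putting it together: 1-bromo-4-methylheptane.

1-bromo-4-methylheptane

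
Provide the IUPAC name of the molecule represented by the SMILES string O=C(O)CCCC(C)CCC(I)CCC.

Counting along the main chain through the –COOH group gives 11 carbons: the parent is undecane.
The highest-priority functional group is a carboxylic acid (terminal –COOH), so the name ends in -oic acid.
Number the chain so that the carboxylic acid carbon is C-1 by definition.
That gives an iodo group at C-8; a methyl group at C-5.
Prefixes are listed alphabetically: iodo, methyl.
The name is 8-iodo-5-methylundecanoic acid.

8-iodo-5-methylundecanoic acid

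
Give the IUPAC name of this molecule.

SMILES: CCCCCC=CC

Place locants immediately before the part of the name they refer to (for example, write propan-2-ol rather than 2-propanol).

oct-2-ene

Counting along the main chain through the multiple bond gives 8 carbons: the parent is octane.
A C=C double bond in the chain gives the infix -ene-.
The numbering direction is chosen so that numbering from this end puts the double bond at C-2 rather than C-6.
That gives the double bond between C-2 and C-3.
Assembling the pieces gives oct-2-ene.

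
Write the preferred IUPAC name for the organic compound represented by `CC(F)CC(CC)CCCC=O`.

5-ethyl-7-fluorooctanal

The longest carbon chain that includes the –CHO group has 8 carbons, so the parent hydride is octane.
An aldehyde (terminal –CHO) is the principal characteristic group, giving the suffix -al.
Choose the numbering such that the aldehyde carbon is C-1 by definition.
With this numbering: an ethyl group at C-5; a fluoro group at C-7.
The substituents are ordered alphabetically, ignoring any di-/tri- multipliers.
Putting it together: 5-ethyl-7-fluorooctanal.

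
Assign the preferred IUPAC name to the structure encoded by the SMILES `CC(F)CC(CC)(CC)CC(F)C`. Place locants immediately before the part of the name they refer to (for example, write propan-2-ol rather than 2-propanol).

The parent chain contains 7 carbons (heptane).
Both numbering directions give the same locant set; either may be used.
With this numbering: two ethyl groups at C-4; fluoro groups at C-2 and C-6.
The substituents are ordered alphabetically, ignoring any di-/tri- multipliers.
Putting it together: 4,4-diethyl-2,6-difluoroheptane.

4,4-diethyl-2,6-difluoroheptane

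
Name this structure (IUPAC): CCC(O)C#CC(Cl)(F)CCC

The longest carbon chain that includes the –OH group and the multiple bond has 9 carbons, so the parent hydride is nonane.
An alcohol (–OH) is the principal characteristic group, giving the suffix -ol.
A C≡C triple bond in the chain gives the infix -yne-.
The numbering direction is chosen so that numbering from this end puts the hydroxyl group at C-3 rather than C-7.
This places the hydroxyl at C-3; the triple bond between C-4 and C-5; a chloro group at C-6; a fluoro group at C-6.
The substituents are ordered alphabetically, ignoring any di-/tri- multipliers.
Assembling the pieces gives 6-chloro-6-fluoronon-4-yn-3-ol.

6-chloro-6-fluoronon-4-yn-3-ol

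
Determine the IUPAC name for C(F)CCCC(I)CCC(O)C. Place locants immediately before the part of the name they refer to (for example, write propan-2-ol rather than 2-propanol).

Counting along the main chain through the –OH group gives 9 carbons: the parent is nonane.
The principal characteristic group is an alcohol (–OH), named with the suffix -ol.
Choose the numbering such that numbering from this end puts the hydroxyl group at C-2 rather than C-8.
With this numbering: the hydroxyl at C-2; a fluoro group at C-9; an iodo group at C-5.
Substituent prefixes are cited in alphabetical order (multiplying prefixes like di-/tri- are ignored for ordering).
Assembling the pieces gives 9-fluoro-5-iodononan-2-ol.

9-fluoro-5-iodononan-2-ol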